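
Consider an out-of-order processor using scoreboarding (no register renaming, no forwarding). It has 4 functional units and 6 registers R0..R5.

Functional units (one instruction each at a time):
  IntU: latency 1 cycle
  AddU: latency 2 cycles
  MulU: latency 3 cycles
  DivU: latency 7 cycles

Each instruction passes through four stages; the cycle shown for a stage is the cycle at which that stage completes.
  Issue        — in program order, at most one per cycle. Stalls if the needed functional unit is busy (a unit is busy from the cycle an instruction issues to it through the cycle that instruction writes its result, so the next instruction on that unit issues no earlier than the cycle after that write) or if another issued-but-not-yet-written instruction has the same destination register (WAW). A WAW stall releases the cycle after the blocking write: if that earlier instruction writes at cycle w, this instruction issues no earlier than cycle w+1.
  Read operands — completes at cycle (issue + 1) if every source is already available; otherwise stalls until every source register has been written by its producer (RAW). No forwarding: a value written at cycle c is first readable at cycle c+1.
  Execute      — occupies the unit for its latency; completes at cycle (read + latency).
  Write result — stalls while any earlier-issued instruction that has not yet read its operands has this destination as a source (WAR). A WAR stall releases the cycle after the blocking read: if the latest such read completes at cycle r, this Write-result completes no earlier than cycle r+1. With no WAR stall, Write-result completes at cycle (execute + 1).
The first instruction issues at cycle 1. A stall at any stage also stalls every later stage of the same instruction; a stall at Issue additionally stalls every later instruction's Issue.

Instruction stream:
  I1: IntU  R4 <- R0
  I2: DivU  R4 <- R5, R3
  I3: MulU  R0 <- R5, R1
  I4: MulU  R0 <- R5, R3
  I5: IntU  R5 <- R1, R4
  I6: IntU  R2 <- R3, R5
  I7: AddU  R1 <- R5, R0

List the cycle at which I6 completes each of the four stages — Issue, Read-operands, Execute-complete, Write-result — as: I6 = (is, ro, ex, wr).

I6 = (18, 19, 20, 21)

t=1  I1→IntU
t=2  I1 RO
t=3  I1 EX
t=4  I1 WR R4
t=5  I2→DivU
t=6  I2 RO; I3→MulU
t=7  I3 RO
t=10  I3 EX
t=11  I3 WR R0
t=12  I4→MulU
t=13  I2 EX; I4 RO; I5→IntU
t=14  I2 WR R4
t=15  I5 RO
t=16  I4 EX; I5 EX
t=17  I4 WR R0; I5 WR R5
t=18  I6→IntU
t=19  I6 RO; I7→AddU
t=20  I6 EX; I7 RO
t=21  I6 WR R2
t=22  I7 EX
t=23  I7 WR R1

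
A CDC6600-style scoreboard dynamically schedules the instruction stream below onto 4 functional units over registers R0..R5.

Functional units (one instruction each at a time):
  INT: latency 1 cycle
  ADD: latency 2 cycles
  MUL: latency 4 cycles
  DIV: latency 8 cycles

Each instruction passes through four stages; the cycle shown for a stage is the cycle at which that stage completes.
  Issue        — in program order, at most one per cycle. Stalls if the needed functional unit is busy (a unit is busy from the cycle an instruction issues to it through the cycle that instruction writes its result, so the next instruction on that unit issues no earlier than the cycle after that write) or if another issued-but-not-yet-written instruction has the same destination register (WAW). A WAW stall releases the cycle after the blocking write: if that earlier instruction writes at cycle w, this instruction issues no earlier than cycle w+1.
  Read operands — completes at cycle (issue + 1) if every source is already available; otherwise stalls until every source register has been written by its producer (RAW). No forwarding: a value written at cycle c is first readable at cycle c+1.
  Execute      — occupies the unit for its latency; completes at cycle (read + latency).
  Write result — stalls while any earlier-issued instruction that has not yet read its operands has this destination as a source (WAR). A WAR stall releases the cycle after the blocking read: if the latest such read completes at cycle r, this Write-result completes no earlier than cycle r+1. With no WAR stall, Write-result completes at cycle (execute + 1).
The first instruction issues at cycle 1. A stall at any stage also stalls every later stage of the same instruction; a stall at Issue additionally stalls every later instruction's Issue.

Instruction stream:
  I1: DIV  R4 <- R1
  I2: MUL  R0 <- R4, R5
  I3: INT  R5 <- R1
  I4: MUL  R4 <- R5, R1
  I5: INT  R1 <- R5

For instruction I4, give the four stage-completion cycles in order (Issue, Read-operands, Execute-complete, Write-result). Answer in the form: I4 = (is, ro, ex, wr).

I4 = (18, 19, 23, 24)

cycle 1: I1 issues→DIV
cycle 2: I1 reads, I2 issues→MUL
cycle 3: I3 issues→INT
cycle 4: I3 reads
cycle 5: I3 exec-done
cycle 10: I1 exec-done
cycle 11: I1 writes R4
cycle 12: I2 reads
cycle 13: I3 writes R5
cycle 16: I2 exec-done
cycle 17: I2 writes R0
cycle 18: I4 issues→MUL
cycle 19: I4 reads, I5 issues→INT
cycle 20: I5 reads
cycle 21: I5 exec-done
cycle 22: I5 writes R1
cycle 23: I4 exec-done
cycle 24: I4 writes R4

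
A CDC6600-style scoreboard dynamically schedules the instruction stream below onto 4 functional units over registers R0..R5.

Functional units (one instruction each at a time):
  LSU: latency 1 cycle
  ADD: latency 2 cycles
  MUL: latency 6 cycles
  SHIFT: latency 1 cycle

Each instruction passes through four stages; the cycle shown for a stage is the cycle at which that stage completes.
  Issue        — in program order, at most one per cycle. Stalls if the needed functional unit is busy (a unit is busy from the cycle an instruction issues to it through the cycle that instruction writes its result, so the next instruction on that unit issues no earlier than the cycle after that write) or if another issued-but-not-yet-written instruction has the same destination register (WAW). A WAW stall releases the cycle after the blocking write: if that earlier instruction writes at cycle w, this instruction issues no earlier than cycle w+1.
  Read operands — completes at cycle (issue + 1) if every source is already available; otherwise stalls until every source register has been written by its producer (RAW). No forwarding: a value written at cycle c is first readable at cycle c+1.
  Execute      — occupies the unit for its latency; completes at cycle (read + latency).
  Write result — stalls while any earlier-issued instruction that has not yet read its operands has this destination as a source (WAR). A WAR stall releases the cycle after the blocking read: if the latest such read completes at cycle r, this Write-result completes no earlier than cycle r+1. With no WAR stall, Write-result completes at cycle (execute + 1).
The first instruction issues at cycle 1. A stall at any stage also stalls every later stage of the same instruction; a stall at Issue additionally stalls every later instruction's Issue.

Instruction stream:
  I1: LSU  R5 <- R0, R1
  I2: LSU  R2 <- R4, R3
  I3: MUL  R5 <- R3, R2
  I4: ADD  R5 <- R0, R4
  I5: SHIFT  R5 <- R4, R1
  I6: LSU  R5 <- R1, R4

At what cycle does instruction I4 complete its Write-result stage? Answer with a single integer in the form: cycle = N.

cycle = 21

[I1] 1/2/3/4
[I2] 5/6/7/8  (struct: LSU busy until I1 writes@4)
[I3] 6/9/15/16  (RAW R2: wait I2 write@8)
[I4] 17/18/20/21  (WAW R5: wait I3 write@16)
[I5] 22/23/24/25  (WAW R5: wait I4 write@21)
[I6] 26/27/28/29  (WAW R5: wait I5 write@25)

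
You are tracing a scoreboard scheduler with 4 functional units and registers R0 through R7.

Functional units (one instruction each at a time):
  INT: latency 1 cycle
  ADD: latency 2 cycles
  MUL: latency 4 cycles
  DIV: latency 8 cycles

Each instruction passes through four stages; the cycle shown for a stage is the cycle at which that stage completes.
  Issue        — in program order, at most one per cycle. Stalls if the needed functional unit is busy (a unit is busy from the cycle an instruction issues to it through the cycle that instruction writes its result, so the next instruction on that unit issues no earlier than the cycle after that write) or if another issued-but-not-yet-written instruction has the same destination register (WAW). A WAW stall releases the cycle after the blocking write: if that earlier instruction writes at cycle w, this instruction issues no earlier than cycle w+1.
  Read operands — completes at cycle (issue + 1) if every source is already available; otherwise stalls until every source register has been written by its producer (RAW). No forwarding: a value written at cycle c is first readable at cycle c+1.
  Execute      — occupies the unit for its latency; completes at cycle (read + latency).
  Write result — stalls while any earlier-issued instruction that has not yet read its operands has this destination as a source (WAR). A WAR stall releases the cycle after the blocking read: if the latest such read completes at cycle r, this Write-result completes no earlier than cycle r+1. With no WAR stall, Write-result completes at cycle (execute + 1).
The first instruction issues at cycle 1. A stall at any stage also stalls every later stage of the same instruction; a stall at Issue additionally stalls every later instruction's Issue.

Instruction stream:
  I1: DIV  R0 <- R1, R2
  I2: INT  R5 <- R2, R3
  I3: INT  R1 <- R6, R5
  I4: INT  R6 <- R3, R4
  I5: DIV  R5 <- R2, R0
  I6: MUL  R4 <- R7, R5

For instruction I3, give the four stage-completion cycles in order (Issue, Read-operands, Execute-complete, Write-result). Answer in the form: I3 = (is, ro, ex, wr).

I3 = (6, 7, 8, 9)

t=1  I1→DIV
t=2  I1 RO, I2→INT
t=3  I2 RO
t=4  I2 EX
t=5  I2 WR R5
t=6  I3→INT
t=7  I3 RO
t=8  I3 EX
t=9  I3 WR R1
t=10  I1 EX, I4→INT
t=11  I1 WR R0, I4 RO
t=12  I4 EX, I5→DIV
t=13  I4 WR R6, I5 RO, I6→MUL
t=21  I5 EX
t=22  I5 WR R5
t=23  I6 RO
t=27  I6 EX
t=28  I6 WR R4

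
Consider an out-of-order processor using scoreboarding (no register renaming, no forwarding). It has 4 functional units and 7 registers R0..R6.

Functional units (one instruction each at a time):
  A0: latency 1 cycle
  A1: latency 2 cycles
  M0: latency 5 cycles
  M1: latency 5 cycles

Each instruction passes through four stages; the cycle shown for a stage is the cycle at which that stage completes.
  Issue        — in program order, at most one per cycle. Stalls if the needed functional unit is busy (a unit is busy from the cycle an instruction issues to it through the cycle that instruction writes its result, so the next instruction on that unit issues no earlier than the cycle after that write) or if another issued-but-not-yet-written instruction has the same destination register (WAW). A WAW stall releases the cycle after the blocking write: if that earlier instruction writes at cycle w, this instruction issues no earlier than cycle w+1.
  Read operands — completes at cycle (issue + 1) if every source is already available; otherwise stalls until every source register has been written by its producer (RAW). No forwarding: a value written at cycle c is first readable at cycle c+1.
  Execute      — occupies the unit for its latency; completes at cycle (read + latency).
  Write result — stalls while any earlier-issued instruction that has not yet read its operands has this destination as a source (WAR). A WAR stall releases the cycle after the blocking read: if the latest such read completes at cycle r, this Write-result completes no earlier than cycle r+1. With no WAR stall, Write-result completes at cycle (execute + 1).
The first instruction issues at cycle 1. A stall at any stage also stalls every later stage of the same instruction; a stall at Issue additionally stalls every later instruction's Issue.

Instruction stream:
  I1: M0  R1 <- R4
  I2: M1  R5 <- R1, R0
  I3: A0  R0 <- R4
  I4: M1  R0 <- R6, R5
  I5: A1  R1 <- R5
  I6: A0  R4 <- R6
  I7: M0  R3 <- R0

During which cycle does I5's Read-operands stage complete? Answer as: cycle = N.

I1: IS=1 RO=2 EX=7 WR=8
I2: IS=2 RO=9 EX=14 WR=15  [RAW R1: wait I1 write@8]
I3: IS=3 RO=4 EX=5 WR=10  [WAR R0: wait I2 read@9]
I4: IS=16 RO=17 EX=22 WR=23  [struct: M1 busy until I2 writes@15]
I5: IS=17 RO=18 EX=20 WR=21
I6: IS=18 RO=19 EX=20 WR=21
I7: IS=19 RO=24 EX=29 WR=30  [RAW R0: wait I4 write@23]

cycle = 18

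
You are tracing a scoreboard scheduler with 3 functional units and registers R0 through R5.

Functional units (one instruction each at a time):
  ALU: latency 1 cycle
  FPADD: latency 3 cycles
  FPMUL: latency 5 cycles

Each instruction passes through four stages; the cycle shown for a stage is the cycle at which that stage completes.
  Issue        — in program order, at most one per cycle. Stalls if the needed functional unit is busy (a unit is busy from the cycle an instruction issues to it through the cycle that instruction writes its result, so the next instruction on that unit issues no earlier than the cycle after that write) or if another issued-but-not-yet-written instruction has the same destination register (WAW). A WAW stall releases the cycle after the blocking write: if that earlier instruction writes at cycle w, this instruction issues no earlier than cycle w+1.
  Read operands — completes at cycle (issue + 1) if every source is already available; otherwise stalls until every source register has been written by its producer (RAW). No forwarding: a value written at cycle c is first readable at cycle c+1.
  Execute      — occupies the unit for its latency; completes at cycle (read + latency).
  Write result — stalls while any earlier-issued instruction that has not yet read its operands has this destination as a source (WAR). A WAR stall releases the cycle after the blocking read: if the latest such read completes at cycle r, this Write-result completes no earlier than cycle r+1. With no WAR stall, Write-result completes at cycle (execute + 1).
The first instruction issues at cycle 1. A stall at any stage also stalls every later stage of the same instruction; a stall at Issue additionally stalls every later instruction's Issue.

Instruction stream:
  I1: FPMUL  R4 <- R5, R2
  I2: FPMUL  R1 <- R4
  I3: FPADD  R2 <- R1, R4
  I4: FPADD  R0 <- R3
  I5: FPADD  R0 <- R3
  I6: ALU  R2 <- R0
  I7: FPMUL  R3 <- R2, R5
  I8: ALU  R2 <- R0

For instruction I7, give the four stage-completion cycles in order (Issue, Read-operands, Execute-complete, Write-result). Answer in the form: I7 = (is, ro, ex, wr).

t=1  I1→FPMUL
t=2  I1 RO
t=7  I1 EX
t=8  I1 WR R4
t=9  I2→FPMUL
t=10  I2 RO | I3→FPADD
t=15  I2 EX
t=16  I2 WR R1
t=17  I3 RO
t=20  I3 EX
t=21  I3 WR R2
t=22  I4→FPADD
t=23  I4 RO
t=26  I4 EX
t=27  I4 WR R0
t=28  I5→FPADD
t=29  I5 RO | I6→ALU
t=30  I7→FPMUL
t=32  I5 EX
t=33  I5 WR R0
t=34  I6 RO
t=35  I6 EX
t=36  I6 WR R2
t=37  I7 RO | I8→ALU
t=38  I8 RO
t=39  I8 EX
t=40  I8 WR R2
t=42  I7 EX
t=43  I7 WR R3

I7 = (30, 37, 42, 43)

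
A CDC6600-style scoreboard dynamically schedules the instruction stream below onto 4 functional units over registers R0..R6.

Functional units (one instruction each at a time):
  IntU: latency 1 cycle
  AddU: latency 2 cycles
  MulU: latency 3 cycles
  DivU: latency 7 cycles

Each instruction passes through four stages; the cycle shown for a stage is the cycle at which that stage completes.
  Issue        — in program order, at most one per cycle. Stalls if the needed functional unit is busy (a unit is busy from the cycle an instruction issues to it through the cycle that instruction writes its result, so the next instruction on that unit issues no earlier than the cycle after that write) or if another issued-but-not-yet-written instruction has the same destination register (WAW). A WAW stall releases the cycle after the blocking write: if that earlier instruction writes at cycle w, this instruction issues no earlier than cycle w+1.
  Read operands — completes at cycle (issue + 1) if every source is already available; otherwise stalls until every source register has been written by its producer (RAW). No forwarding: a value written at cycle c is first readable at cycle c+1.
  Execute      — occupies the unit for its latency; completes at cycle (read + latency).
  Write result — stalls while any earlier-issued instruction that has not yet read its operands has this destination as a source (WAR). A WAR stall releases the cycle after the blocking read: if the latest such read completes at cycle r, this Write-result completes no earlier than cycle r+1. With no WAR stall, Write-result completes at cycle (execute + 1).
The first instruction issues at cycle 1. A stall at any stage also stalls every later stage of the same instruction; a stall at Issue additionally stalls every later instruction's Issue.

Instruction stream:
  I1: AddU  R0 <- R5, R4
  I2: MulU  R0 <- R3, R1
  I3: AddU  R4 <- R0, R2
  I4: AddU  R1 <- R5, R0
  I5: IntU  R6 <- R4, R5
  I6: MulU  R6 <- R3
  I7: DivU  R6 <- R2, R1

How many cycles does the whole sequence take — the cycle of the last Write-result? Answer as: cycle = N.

I1: IS=1 RO=2 EX=4 WR=5
I2: IS=6 RO=7 EX=10 WR=11  [WAW R0: wait I1 write@5]
I3: IS=7 RO=12 EX=14 WR=15  [RAW R0: wait I2 write@11]
I4: IS=16 RO=17 EX=19 WR=20  [struct: AddU busy until I3 writes@15]
I5: IS=17 RO=18 EX=19 WR=20
I6: IS=21 RO=22 EX=25 WR=26  [WAW R6: wait I5 write@20]
I7: IS=27 RO=28 EX=35 WR=36  [WAW R6: wait I6 write@26]

cycle = 36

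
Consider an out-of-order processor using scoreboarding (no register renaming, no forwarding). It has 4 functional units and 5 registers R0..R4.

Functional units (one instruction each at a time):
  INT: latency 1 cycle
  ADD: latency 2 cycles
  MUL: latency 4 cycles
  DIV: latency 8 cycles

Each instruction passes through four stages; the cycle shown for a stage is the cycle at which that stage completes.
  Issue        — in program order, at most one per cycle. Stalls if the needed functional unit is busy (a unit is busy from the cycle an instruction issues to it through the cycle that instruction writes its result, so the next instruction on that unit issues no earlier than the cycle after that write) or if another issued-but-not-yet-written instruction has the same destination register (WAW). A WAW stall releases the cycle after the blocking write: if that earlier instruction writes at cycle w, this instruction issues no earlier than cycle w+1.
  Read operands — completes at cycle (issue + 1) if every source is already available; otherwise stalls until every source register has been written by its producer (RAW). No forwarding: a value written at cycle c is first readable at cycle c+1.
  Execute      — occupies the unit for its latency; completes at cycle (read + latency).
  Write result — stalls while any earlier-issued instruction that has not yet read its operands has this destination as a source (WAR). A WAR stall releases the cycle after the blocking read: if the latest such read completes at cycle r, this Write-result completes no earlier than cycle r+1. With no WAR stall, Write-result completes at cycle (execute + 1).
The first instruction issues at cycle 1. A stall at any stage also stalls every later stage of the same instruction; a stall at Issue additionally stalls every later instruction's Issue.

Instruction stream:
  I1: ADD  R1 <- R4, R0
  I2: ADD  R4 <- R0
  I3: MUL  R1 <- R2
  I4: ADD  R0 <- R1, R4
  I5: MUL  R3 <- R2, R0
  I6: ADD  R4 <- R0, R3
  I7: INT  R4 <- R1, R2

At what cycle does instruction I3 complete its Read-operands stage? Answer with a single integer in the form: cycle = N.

1) issue 1, read 2, done 4, write 5
2) issue 6, read 7, done 9, write 10  <struct: ADD busy until I1 writes@5>
3) issue 7, read 8, done 12, write 13
4) issue 11, read 14, done 16, write 17  <struct: ADD busy until I2 writes@10 / RAW R1: wait I3 write@13>
5) issue 14, read 18, done 22, write 23  <struct: MUL busy until I3 writes@13 / RAW R0: wait I4 write@17>
6) issue 18, read 24, done 26, write 27  <struct: ADD busy until I4 writes@17 / RAW R3: wait I5 write@23>
7) issue 28, read 29, done 30, write 31  <WAW R4: wait I6 write@27>

cycle = 8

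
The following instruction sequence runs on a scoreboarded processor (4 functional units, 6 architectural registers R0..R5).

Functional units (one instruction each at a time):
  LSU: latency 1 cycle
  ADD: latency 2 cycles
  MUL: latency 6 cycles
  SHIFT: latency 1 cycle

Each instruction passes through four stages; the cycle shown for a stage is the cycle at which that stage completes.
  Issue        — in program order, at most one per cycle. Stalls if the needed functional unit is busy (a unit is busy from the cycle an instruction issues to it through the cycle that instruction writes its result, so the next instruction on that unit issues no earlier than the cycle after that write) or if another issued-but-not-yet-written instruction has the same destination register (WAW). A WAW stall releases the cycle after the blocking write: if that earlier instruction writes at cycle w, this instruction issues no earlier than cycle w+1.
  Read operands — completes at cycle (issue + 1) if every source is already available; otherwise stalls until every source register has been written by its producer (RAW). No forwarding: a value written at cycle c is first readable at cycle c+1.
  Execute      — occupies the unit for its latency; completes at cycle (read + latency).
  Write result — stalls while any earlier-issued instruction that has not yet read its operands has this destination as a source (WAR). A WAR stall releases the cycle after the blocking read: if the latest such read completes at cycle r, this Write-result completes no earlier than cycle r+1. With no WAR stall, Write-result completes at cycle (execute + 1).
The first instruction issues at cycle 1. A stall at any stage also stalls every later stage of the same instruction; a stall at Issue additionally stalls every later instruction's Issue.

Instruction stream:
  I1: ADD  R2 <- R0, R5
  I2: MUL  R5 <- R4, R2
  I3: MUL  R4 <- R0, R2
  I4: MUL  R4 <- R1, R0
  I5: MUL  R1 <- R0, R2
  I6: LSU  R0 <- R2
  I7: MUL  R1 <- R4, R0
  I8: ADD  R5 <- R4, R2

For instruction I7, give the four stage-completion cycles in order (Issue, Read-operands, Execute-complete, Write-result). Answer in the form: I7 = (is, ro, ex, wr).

I7 = (41, 42, 48, 49)

  I1 | 1 | 2 | 4 | 5
  I2 | 2 | 6 | 12 | 13   RAW R2: wait I1 write@5
  I3 | 14 | 15 | 21 | 22   struct: MUL busy until I2 writes@13
  I4 | 23 | 24 | 30 | 31   struct: MUL busy until I3 writes@22
  I5 | 32 | 33 | 39 | 40   struct: MUL busy until I4 writes@31
  I6 | 33 | 34 | 35 | 36
  I7 | 41 | 42 | 48 | 49   struct: MUL busy until I5 writes@40
  I8 | 42 | 43 | 45 | 46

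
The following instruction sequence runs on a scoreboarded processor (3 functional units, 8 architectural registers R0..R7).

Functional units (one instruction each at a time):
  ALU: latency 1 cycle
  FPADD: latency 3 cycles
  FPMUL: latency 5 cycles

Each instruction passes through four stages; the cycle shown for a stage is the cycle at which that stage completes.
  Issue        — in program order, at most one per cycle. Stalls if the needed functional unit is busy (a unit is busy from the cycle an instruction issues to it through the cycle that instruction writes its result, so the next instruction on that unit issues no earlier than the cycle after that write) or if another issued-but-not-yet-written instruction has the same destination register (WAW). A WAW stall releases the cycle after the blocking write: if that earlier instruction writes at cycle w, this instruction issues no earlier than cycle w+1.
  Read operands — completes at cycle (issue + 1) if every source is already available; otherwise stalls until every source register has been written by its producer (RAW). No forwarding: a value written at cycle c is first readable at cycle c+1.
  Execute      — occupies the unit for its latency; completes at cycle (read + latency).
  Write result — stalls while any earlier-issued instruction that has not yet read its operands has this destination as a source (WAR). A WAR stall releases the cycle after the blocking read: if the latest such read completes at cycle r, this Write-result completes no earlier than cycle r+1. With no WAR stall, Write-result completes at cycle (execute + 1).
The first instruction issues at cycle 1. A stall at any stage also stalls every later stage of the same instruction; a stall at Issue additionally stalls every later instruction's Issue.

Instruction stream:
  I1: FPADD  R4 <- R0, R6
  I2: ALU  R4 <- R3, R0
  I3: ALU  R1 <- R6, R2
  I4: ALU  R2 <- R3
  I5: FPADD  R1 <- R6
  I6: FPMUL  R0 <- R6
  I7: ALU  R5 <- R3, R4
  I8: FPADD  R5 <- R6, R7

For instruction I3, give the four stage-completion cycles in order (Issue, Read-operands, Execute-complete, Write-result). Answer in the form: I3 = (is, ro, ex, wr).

I1: IS=1 RO=2 EX=5 WR=6
I2: IS=7 RO=8 EX=9 WR=10  [WAW R4: wait I1 write@6]
I3: IS=11 RO=12 EX=13 WR=14  [struct: ALU busy until I2 writes@10]
I4: IS=15 RO=16 EX=17 WR=18  [struct: ALU busy until I3 writes@14]
I5: IS=16 RO=17 EX=20 WR=21
I6: IS=17 RO=18 EX=23 WR=24
I7: IS=19 RO=20 EX=21 WR=22  [struct: ALU busy until I4 writes@18]
I8: IS=23 RO=24 EX=27 WR=28  [WAW R5: wait I7 write@22]

I3 = (11, 12, 13, 14)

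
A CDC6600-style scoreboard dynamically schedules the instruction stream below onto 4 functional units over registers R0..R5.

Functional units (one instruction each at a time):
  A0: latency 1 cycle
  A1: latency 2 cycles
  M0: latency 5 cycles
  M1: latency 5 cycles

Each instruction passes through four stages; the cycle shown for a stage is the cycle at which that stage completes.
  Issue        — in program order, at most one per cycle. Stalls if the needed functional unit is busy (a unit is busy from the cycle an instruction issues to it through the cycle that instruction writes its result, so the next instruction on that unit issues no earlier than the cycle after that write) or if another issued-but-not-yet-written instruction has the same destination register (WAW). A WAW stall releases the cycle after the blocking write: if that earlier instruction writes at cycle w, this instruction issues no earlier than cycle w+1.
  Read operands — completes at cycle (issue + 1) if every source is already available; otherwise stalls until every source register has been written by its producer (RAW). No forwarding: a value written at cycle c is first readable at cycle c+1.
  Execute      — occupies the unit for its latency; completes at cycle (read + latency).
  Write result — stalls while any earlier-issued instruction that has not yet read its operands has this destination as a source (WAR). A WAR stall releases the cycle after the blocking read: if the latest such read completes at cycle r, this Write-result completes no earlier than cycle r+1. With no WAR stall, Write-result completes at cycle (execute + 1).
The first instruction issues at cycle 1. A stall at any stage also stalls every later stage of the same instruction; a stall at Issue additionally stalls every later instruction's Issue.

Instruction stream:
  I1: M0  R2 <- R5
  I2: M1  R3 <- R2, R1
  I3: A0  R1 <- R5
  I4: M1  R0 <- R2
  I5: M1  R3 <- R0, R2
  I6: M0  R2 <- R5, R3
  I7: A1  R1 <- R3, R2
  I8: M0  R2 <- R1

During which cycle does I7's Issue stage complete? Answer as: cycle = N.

I1  is:1  ro:2  ex:7  wr:8
I2  is:2  ro:9  ex:14  wr:15  — RAW R2: wait I1 write@8
I3  is:3  ro:4  ex:5  wr:10  — WAR R1: wait I2 read@9
I4  is:16  ro:17  ex:22  wr:23  — struct: M1 busy until I2 writes@15
I5  is:24  ro:25  ex:30  wr:31  — struct: M1 busy until I4 writes@23
I6  is:25  ro:32  ex:37  wr:38  — RAW R3: wait I5 write@31
I7  is:26  ro:39  ex:41  wr:42  — RAW R2: wait I6 write@38
I8  is:39  ro:43  ex:48  wr:49  — struct: M0 busy until I6 writes@38, RAW R1: wait I7 write@42

cycle = 26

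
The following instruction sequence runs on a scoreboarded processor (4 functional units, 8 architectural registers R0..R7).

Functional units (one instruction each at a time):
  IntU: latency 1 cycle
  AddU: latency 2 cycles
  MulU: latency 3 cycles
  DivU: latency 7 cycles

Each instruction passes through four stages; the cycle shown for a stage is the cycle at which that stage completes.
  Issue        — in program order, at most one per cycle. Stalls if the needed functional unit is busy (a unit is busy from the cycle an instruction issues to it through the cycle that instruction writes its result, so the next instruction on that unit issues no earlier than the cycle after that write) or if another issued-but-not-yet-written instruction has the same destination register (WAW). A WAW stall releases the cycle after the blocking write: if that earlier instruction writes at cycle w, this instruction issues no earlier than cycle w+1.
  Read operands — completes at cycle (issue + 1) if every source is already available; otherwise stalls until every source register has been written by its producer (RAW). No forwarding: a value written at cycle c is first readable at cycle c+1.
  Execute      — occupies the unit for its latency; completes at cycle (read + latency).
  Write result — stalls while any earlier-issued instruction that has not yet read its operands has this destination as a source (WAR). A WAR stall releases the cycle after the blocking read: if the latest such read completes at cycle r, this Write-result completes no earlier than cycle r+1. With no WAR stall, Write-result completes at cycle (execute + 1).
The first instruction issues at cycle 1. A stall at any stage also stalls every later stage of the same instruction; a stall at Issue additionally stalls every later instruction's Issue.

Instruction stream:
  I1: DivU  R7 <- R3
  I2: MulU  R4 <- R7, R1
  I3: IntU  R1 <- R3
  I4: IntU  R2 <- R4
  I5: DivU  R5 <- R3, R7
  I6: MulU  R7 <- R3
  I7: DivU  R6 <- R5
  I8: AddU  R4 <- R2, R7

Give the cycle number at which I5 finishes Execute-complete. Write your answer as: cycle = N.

[I1] 1/2/9/10
[I2] 2/11/14/15  (RAW R7: wait I1 write@10)
[I3] 3/4/5/12  (WAR R1: wait I2 read@11)
[I4] 13/16/17/18  (struct: IntU busy until I3 writes@12; RAW R4: wait I2 write@15)
[I5] 14/15/22/23
[I6] 16/17/20/21  (struct: MulU busy until I2 writes@15)
[I7] 24/25/32/33  (struct: DivU busy until I5 writes@23)
[I8] 25/26/28/29

cycle = 22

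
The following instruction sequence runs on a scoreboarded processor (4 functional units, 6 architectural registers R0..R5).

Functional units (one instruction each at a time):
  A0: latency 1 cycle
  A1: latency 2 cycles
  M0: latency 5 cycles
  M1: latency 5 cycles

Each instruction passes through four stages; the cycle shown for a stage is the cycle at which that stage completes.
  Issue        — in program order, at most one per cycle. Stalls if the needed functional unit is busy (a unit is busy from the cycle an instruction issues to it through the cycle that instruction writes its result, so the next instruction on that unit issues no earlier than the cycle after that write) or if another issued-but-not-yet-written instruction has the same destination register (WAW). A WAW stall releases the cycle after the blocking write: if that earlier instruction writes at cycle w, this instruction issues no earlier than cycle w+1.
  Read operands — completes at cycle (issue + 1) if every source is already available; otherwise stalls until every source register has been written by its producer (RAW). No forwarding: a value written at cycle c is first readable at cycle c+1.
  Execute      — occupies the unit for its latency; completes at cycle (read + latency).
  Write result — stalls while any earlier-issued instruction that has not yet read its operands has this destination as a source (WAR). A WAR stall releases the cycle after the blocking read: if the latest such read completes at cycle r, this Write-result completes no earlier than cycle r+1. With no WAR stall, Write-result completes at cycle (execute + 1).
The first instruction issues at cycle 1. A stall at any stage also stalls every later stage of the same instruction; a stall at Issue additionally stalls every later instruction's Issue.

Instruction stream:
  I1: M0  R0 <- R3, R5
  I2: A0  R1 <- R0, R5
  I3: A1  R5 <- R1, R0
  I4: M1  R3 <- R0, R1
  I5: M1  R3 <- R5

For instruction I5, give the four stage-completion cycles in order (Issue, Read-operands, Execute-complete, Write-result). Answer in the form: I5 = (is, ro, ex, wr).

I1  is:1  ro:2  ex:7  wr:8
I2  is:2  ro:9  ex:10  wr:11  — RAW R0: wait I1 write@8
I3  is:3  ro:12  ex:14  wr:15  — RAW R1: wait I2 write@11
I4  is:4  ro:12  ex:17  wr:18  — RAW R1: wait I2 write@11
I5  is:19  ro:20  ex:25  wr:26  — struct: M1 busy until I4 writes@18

I5 = (19, 20, 25, 26)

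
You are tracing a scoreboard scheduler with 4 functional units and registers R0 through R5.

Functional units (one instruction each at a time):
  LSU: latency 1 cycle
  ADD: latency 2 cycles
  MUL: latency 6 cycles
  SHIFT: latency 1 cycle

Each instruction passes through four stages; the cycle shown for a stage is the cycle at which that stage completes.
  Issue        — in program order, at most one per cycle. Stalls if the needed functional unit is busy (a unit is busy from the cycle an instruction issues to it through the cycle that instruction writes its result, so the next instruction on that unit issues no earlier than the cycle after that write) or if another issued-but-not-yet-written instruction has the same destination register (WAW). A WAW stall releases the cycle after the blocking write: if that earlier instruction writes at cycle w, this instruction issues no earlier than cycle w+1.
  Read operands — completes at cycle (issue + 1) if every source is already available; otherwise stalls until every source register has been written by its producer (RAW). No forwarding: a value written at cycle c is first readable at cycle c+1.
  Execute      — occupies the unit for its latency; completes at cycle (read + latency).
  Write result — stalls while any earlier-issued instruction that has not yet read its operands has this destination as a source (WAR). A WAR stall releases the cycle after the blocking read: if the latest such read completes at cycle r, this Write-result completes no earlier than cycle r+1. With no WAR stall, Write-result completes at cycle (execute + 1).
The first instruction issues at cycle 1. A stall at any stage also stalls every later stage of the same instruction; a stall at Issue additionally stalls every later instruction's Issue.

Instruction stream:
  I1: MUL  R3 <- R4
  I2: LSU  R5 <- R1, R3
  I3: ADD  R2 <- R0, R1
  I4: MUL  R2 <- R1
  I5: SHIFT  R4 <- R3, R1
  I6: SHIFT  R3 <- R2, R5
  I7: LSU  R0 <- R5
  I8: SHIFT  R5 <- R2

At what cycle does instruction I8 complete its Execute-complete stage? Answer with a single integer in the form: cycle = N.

cycle = 24

I1 -> (1, 2, 8, 9)
I2 -> (2, 10, 11, 12)  // RAW R3: wait I1 write@9
I3 -> (3, 4, 6, 7)
I4 -> (10, 11, 17, 18)  // struct: MUL busy until I1 writes@9
I5 -> (11, 12, 13, 14)
I6 -> (15, 19, 20, 21)  // struct: SHIFT busy until I5 writes@14, RAW R2: wait I4 write@18
I7 -> (16, 17, 18, 19)
I8 -> (22, 23, 24, 25)  // struct: SHIFT busy until I6 writes@21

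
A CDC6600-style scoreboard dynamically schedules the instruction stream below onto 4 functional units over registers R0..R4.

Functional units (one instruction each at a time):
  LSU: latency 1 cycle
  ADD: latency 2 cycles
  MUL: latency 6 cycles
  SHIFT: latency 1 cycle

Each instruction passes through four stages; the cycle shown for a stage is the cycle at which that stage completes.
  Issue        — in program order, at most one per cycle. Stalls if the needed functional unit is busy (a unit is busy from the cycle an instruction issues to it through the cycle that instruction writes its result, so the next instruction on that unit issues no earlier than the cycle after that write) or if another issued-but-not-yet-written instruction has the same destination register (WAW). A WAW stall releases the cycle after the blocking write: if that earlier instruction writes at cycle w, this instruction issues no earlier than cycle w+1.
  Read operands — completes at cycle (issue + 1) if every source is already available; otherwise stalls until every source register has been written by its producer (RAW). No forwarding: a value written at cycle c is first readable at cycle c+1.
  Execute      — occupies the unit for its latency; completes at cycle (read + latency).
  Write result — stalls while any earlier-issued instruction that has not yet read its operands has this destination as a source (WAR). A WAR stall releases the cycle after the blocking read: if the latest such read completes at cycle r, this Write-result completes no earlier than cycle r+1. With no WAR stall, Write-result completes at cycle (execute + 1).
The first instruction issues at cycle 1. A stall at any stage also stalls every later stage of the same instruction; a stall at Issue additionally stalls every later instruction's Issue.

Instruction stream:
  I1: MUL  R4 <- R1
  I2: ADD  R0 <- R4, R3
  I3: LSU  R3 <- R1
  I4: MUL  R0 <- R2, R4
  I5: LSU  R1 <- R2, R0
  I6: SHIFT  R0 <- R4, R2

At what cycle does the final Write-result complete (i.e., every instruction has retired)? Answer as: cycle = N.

cycle = 26

[I1] 1/2/8/9
[I2] 2/10/12/13  (RAW R4: wait I1 write@9)
[I3] 3/4/5/11  (WAR R3: wait I2 read@10)
[I4] 14/15/21/22  (WAW R0: wait I2 write@13)
[I5] 15/23/24/25  (RAW R0: wait I4 write@22)
[I6] 23/24/25/26  (WAW R0: wait I4 write@22)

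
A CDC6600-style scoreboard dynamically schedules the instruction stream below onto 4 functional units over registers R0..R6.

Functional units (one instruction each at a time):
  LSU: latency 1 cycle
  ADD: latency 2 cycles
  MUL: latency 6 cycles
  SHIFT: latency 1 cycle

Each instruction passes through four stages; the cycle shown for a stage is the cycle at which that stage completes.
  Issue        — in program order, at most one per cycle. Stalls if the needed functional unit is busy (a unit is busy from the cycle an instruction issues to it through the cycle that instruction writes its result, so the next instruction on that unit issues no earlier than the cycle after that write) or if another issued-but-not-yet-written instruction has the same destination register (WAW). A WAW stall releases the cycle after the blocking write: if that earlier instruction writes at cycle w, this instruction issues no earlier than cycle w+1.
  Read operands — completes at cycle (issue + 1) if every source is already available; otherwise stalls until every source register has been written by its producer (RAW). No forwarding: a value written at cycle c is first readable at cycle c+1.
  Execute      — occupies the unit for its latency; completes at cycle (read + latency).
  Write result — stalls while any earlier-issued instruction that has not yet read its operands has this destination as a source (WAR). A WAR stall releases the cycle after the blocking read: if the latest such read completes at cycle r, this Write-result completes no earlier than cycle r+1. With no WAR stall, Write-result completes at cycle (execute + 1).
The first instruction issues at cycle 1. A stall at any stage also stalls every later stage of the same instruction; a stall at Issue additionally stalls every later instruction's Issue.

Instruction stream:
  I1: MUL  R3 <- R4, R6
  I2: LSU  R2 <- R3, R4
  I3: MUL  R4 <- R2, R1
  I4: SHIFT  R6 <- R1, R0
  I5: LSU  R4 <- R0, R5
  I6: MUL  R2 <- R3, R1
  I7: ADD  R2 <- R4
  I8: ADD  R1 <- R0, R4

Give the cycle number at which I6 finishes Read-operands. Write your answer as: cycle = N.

I1 -> (1, 2, 8, 9)
I2 -> (2, 10, 11, 12)  // RAW R3: wait I1 write@9
I3 -> (10, 13, 19, 20)  // struct: MUL busy until I1 writes@9, RAW R2: wait I2 write@12
I4 -> (11, 12, 13, 14)
I5 -> (21, 22, 23, 24)  // WAW R4: wait I3 write@20
I6 -> (22, 23, 29, 30)
I7 -> (31, 32, 34, 35)  // WAW R2: wait I6 write@30
I8 -> (36, 37, 39, 40)  // struct: ADD busy until I7 writes@35

cycle = 23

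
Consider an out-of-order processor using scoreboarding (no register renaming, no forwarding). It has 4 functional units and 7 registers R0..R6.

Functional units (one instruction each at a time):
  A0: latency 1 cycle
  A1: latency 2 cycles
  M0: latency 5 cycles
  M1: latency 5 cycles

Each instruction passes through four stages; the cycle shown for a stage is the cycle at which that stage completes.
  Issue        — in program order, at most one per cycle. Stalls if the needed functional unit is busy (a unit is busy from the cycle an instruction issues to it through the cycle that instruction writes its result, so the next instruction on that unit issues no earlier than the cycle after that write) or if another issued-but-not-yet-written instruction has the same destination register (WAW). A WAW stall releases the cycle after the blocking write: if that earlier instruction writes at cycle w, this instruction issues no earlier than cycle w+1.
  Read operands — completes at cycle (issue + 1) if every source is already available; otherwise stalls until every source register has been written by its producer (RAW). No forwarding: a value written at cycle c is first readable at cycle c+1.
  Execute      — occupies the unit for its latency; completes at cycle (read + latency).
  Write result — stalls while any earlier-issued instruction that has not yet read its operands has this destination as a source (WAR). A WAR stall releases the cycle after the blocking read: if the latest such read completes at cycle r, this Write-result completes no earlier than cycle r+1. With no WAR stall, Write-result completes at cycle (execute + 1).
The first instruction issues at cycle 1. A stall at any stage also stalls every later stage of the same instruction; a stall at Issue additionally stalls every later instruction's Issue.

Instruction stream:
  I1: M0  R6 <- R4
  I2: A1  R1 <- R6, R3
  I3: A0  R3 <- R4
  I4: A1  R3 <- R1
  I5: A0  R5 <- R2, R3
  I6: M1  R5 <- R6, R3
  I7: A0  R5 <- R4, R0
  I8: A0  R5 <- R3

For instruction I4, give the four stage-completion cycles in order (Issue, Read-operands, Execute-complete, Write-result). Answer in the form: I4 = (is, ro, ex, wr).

I4 = (13, 14, 16, 17)

I1 -> (1, 2, 7, 8)
I2 -> (2, 9, 11, 12)  // RAW R6: wait I1 write@8
I3 -> (3, 4, 5, 10)  // WAR R3: wait I2 read@9
I4 -> (13, 14, 16, 17)  // struct: A1 busy until I2 writes@12
I5 -> (14, 18, 19, 20)  // RAW R3: wait I4 write@17
I6 -> (21, 22, 27, 28)  // WAW R5: wait I5 write@20
I7 -> (29, 30, 31, 32)  // WAW R5: wait I6 write@28
I8 -> (33, 34, 35, 36)  // struct: A0 busy until I7 writes@32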